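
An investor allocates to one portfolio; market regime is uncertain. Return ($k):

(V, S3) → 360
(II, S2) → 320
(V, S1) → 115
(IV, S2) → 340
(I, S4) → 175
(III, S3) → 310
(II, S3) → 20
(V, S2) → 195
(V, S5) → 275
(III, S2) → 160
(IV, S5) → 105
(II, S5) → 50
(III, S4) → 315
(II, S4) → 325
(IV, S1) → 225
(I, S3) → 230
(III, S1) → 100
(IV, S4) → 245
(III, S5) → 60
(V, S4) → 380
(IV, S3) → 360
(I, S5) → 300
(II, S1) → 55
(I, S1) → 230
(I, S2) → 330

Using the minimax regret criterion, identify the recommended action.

V

Column bests: S1=230, S2=340, S3=360, S4=380, S5=300.
I regrets: 0, 10, 130, 205, 0 → max 205
II regrets: 175, 20, 340, 55, 250 → max 340
III regrets: 130, 180, 50, 65, 240 → max 240
IV regrets: 5, 0, 0, 135, 195 → max 195
V regrets: 115, 145, 0, 0, 25 → max 145
Smallest max regret = 145 → V.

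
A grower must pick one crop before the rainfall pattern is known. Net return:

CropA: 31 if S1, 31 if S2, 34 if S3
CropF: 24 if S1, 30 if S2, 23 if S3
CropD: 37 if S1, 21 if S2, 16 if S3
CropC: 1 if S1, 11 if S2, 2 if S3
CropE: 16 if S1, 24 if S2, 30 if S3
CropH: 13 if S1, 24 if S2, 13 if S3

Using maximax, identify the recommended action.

CropD

Row maxima: CropA=34, CropF=30, CropD=37, CropC=11, CropE=30, CropH=24
Best best-case = 37 → CropD.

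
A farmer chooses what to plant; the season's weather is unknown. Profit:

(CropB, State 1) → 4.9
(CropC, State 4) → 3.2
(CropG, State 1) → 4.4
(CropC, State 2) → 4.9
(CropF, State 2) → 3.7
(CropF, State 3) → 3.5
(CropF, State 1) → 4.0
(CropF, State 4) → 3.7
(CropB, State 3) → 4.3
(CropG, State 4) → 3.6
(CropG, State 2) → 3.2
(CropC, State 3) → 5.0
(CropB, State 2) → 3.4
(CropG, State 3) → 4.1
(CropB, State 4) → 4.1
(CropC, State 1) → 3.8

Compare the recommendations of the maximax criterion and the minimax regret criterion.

maximax → CropC; minimax regret → CropC (agree)

Row maxima: CropF=4.0, CropG=4.4, CropB=4.9, CropC=5.0
Best best-case = 5.0 → CropC.
Column bests: State 1=4.9, State 2=4.9, State 3=5.0, State 4=4.1.
CropF regrets: 0.9, 1.2, 1.5, 0.4 → max 1.5
CropG regrets: 0.5, 1.7, 0.9, 0.5 → max 1.7
CropB regrets: 0.0, 1.5, 0.7, 0.0 → max 1.5
CropC regrets: 1.1, 0.0, 0.0, 0.9 → max 1.1
Smallest max regret = 1.1 → CropC.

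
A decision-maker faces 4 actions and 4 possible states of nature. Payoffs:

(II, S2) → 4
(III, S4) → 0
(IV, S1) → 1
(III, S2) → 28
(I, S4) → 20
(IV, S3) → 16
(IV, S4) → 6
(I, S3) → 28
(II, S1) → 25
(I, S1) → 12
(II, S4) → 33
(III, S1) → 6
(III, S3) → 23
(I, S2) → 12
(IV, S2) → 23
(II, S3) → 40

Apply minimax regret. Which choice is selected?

Column bests: S1=25, S2=28, S3=40, S4=33.
I regrets: 13, 16, 12, 13 → max 16
II regrets: 0, 24, 0, 0 → max 24
III regrets: 19, 0, 17, 33 → max 33
IV regrets: 24, 5, 24, 27 → max 27
Smallest max regret = 16 → I.

I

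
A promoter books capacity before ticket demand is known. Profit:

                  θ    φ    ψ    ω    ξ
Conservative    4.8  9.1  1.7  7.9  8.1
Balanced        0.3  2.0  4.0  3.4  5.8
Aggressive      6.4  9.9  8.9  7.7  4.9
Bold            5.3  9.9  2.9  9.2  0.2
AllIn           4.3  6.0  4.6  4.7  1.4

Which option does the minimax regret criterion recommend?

Aggressive

Column bests: θ=6.4, φ=9.9, ψ=8.9, ω=9.2, ξ=8.1.
Conservative regrets: 1.6, 0.8, 7.2, 1.3, 0.0 → max 7.2
Balanced regrets: 6.1, 7.9, 4.9, 5.8, 2.3 → max 7.9
Aggressive regrets: 0.0, 0.0, 0.0, 1.5, 3.2 → max 3.2
Bold regrets: 1.1, 0.0, 6.0, 0.0, 7.9 → max 7.9
AllIn regrets: 2.1, 3.9, 4.3, 4.5, 6.7 → max 6.7
Smallest max regret = 3.2 → Aggressive.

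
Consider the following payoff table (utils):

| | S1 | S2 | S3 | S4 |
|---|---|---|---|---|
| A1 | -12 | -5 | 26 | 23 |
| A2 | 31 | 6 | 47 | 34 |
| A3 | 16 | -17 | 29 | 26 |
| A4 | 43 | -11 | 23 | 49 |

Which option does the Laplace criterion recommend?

Row averages: A1=8, A2=29.5, A3=13.5, A4=26
Highest average = 29.5 → A2.

A2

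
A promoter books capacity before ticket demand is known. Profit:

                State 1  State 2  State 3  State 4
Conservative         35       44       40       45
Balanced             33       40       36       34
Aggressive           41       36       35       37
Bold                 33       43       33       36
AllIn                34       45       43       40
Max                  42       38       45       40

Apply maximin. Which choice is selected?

Max

Row minima: Conservative=35, Balanced=33, Aggressive=35, Bold=33, AllIn=34, Max=38
Best worst-case = 38 → Max.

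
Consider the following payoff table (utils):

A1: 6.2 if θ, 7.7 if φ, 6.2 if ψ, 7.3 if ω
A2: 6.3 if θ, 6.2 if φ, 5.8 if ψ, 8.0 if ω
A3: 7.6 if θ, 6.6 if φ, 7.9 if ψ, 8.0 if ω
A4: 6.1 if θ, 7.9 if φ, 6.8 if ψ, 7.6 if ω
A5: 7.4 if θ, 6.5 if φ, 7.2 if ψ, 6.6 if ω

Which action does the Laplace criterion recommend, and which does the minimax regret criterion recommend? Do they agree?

Row averages: A1=6.85, A2=6.575, A3=7.525, A4=7.1, A5=6.925
Highest average = 7.525 → A3.
Column bests: θ=7.6, φ=7.9, ψ=7.9, ω=8.0.
A1 regrets: 1.4, 0.2, 1.7, 0.7 → max 1.7
A2 regrets: 1.3, 1.7, 2.1, 0.0 → max 2.1
A3 regrets: 0.0, 1.3, 0.0, 0.0 → max 1.3
A4 regrets: 1.5, 0.0, 1.1, 0.4 → max 1.5
A5 regrets: 0.2, 1.4, 0.7, 1.4 → max 1.4
Smallest max regret = 1.3 → A3.

laplace → A3; minimax regret → A3 (agree)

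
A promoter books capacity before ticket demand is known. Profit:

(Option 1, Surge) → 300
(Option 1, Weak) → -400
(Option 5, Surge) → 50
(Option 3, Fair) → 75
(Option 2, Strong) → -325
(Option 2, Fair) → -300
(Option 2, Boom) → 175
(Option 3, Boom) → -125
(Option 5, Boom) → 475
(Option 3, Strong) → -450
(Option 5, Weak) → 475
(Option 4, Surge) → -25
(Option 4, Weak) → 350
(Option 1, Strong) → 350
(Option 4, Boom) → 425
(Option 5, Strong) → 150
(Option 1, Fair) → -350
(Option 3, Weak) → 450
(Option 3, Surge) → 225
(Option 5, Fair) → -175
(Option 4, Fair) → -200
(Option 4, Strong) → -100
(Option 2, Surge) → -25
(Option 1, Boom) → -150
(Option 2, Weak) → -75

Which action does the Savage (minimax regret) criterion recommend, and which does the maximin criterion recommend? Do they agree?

minimax regret → Option 5; maximin → Option 5 (agree)

Column bests: Weak=475, Fair=75, Strong=350, Boom=475, Surge=300.
Option 1 regrets: 875, 425, 0, 625, 0 → max 875
Option 2 regrets: 550, 375, 675, 300, 325 → max 675
Option 3 regrets: 25, 0, 800, 600, 75 → max 800
Option 4 regrets: 125, 275, 450, 50, 325 → max 450
Option 5 regrets: 0, 250, 200, 0, 250 → max 250
Smallest max regret = 250 → Option 5.
Row minima: Option 1=-400, Option 2=-325, Option 3=-450, Option 4=-200, Option 5=-175
Best worst-case = -175 → Option 5.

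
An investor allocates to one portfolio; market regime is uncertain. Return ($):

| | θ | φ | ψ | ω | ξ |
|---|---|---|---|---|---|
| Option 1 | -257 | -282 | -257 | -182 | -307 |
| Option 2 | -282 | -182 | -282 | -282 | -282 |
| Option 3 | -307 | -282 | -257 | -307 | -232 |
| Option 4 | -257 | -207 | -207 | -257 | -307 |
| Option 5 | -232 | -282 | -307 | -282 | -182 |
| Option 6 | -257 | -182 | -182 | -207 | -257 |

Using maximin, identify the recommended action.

Option 6

Row minima: Option 1=-307, Option 2=-282, Option 3=-307, Option 4=-307, Option 5=-307, Option 6=-257
Best worst-case = -257 → Option 6.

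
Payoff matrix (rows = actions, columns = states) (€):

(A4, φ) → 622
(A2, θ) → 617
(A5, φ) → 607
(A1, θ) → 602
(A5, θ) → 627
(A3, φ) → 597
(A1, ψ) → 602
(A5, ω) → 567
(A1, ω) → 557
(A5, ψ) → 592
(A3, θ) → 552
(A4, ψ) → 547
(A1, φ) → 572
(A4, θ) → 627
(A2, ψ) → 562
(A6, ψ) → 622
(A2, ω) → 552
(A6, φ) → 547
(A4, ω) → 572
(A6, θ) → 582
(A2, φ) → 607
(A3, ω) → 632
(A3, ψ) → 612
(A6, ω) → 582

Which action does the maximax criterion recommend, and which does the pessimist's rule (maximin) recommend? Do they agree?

maximax → A3; maximin → A5 (disagree)

Row maxima: A1=602, A2=617, A3=632, A4=627, A5=627, A6=622
Best best-case = 632 → A3.
Row minima: A1=557, A2=552, A3=552, A4=547, A5=567, A6=547
Best worst-case = 567 → A5.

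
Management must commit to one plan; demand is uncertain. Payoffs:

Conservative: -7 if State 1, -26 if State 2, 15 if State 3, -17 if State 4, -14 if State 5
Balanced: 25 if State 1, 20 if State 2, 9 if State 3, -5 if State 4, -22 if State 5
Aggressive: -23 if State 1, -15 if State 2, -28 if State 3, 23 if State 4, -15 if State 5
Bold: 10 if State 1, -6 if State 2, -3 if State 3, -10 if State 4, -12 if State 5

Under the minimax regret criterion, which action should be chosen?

Balanced

Column bests: State 1=25, State 2=20, State 3=15, State 4=23, State 5=-12.
Conservative regrets: 32, 46, 0, 40, 2 → max 46
Balanced regrets: 0, 0, 6, 28, 10 → max 28
Aggressive regrets: 48, 35, 43, 0, 3 → max 48
Bold regrets: 15, 26, 18, 33, 0 → max 33
Smallest max regret = 28 → Balanced.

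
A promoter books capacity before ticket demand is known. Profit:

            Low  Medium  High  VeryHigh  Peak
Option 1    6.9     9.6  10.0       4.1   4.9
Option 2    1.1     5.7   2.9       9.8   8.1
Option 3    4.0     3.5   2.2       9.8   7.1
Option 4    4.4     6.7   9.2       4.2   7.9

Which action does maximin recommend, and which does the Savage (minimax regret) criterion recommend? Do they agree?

Row minima: Option 1=4.1, Option 2=1.1, Option 3=2.2, Option 4=4.2
Best worst-case = 4.2 → Option 4.
Column bests: Low=6.9, Medium=9.6, High=10.0, VeryHigh=9.8, Peak=8.1.
Option 1 regrets: 0.0, 0.0, 0.0, 5.7, 3.2 → max 5.7
Option 2 regrets: 5.8, 3.9, 7.1, 0.0, 0.0 → max 7.1
Option 3 regrets: 2.9, 6.1, 7.8, 0.0, 1.0 → max 7.8
Option 4 regrets: 2.5, 2.9, 0.8, 5.6, 0.2 → max 5.6
Smallest max regret = 5.6 → Option 4.

maximin → Option 4; minimax regret → Option 4 (agree)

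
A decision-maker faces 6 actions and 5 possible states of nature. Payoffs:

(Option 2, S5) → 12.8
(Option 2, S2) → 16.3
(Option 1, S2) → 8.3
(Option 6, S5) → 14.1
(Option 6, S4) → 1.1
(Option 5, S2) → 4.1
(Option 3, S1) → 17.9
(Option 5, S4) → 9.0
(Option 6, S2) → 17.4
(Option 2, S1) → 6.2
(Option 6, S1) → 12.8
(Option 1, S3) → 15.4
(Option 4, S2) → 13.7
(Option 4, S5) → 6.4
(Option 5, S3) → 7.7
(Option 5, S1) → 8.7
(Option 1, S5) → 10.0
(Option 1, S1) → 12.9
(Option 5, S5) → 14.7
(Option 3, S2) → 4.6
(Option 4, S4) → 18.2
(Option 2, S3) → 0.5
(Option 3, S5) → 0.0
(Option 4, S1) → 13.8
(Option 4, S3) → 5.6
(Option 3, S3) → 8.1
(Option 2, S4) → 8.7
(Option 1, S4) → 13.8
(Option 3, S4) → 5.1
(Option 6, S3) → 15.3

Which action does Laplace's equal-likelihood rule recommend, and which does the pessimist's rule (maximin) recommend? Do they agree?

laplace → Option 6; maximin → Option 1 (disagree)

Row averages: Option 1=12.08, Option 2=8.9, Option 3=7.14, Option 4=11.54, Option 5=8.84, Option 6=12.14
Highest average = 12.14 → Option 6.
Row minima: Option 1=8.3, Option 2=0.5, Option 3=0.0, Option 4=5.6, Option 5=4.1, Option 6=1.1
Best worst-case = 8.3 → Option 1.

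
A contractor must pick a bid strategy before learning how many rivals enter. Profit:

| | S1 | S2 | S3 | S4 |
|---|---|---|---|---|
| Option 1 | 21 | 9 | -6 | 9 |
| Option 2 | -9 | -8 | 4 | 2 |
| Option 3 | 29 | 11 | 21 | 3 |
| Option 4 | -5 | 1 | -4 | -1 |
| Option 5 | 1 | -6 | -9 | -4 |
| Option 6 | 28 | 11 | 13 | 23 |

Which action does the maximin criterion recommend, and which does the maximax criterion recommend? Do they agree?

maximin → Option 6; maximax → Option 3 (disagree)

Row minima: Option 1=-6, Option 2=-9, Option 3=3, Option 4=-5, Option 5=-9, Option 6=11
Best worst-case = 11 → Option 6.
Row maxima: Option 1=21, Option 2=4, Option 3=29, Option 4=1, Option 5=1, Option 6=28
Best best-case = 29 → Option 3.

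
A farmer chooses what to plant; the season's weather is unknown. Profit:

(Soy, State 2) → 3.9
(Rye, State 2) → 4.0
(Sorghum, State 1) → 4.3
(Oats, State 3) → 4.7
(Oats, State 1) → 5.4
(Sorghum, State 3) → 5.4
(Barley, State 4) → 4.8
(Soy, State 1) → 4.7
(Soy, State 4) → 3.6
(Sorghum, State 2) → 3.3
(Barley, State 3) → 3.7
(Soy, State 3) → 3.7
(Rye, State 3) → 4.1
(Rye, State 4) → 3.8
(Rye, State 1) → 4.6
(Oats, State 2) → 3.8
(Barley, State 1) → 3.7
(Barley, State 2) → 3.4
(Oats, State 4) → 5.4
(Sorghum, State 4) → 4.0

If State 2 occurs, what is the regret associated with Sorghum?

Best payoff under State 2 is 4.0.
Regret = 4.0 − 3.3 = 0.7.

0.7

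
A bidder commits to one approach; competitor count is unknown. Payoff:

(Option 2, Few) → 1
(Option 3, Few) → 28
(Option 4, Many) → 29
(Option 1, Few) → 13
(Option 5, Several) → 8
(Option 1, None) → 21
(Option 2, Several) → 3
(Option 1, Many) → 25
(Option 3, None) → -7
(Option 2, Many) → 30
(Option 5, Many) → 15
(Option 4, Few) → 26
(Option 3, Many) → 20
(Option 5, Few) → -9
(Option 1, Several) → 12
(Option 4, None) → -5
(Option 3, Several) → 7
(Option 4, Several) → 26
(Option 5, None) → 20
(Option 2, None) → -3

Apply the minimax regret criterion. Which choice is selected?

Option 1

Column bests: None=21, Few=28, Several=26, Many=30.
Option 1 regrets: 0, 15, 14, 5 → max 15
Option 2 regrets: 24, 27, 23, 0 → max 27
Option 3 regrets: 28, 0, 19, 10 → max 28
Option 4 regrets: 26, 2, 0, 1 → max 26
Option 5 regrets: 1, 37, 18, 15 → max 37
Smallest max regret = 15 → Option 1.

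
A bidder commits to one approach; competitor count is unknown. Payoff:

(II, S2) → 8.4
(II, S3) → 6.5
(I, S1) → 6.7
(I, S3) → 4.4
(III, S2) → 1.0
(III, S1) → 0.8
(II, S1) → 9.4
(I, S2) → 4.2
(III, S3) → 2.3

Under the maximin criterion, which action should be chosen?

II

Row minima: I=4.2, II=6.5, III=0.8
Best worst-case = 6.5 → II.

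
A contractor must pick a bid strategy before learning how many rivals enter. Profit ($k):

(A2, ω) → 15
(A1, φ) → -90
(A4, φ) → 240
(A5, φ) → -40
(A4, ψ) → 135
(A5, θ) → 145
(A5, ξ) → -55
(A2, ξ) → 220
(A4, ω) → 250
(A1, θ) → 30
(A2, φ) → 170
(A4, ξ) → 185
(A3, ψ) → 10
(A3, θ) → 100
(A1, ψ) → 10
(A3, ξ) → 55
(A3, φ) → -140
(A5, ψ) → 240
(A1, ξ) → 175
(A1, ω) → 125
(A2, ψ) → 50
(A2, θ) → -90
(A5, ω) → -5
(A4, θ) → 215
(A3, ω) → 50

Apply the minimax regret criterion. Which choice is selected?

A4

Column bests: θ=215, φ=240, ψ=240, ω=250, ξ=220.
A1 regrets: 185, 330, 230, 125, 45 → max 330
A2 regrets: 305, 70, 190, 235, 0 → max 305
A3 regrets: 115, 380, 230, 200, 165 → max 380
A4 regrets: 0, 0, 105, 0, 35 → max 105
A5 regrets: 70, 280, 0, 255, 275 → max 280
Smallest max regret = 105 → A4.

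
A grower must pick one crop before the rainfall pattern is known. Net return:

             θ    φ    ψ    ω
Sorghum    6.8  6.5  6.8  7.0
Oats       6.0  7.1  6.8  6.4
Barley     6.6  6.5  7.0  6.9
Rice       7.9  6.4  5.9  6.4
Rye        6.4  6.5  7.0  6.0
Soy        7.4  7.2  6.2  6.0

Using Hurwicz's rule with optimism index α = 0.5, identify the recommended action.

Sorghum: 0.5·7.0 + 0.5·6.5 = 6.75
Oats: 0.5·7.1 + 0.5·6.0 = 6.55
Barley: 0.5·7.0 + 0.5·6.5 = 6.75
Rice: 0.5·7.9 + 0.5·5.9 = 6.9
Rye: 0.5·7.0 + 0.5·6.0 = 6.5
Soy: 0.5·7.4 + 0.5·6.0 = 6.7
Highest Hurwicz score = 6.9 → Rice.

Rice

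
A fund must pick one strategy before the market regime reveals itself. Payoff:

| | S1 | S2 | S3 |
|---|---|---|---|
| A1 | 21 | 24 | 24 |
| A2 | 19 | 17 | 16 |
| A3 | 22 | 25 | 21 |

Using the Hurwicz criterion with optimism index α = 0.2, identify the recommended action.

A3

A1: 0.2·24 + 0.8·21 = 21.6
A2: 0.2·19 + 0.8·16 = 16.6
A3: 0.2·25 + 0.8·21 = 21.8
Highest Hurwicz score = 21.8 → A3.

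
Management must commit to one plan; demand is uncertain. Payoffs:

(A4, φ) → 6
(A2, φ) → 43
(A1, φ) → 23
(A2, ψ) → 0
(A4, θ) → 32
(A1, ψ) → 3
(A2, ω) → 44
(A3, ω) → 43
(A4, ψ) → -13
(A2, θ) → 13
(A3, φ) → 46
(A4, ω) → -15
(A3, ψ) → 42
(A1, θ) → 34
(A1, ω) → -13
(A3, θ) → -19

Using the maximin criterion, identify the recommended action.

A2

Row minima: A1=-13, A2=0, A3=-19, A4=-15
Best worst-case = 0 → A2.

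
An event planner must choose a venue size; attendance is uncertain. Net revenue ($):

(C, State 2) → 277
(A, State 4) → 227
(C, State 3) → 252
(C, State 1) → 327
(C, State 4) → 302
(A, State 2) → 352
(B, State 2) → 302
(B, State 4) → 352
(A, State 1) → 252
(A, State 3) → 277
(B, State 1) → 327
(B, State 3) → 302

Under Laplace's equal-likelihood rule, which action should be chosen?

Row averages: A=277, B=320.75, C=289.5
Highest average = 320.75 → B.

B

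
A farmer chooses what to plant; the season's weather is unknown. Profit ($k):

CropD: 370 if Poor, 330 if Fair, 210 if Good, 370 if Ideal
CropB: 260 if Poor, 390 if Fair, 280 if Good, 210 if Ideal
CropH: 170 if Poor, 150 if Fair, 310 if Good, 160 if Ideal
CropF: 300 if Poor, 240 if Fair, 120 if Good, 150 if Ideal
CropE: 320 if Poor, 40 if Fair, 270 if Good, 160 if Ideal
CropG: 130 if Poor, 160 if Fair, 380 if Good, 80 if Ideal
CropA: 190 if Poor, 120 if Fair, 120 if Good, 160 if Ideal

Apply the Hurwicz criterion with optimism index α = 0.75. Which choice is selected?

CropD: 0.75·370 + 0.25·210 = 330
CropB: 0.75·390 + 0.25·210 = 345
CropH: 0.75·310 + 0.25·150 = 270
CropF: 0.75·300 + 0.25·120 = 255
CropE: 0.75·320 + 0.25·40 = 250
CropG: 0.75·380 + 0.25·80 = 305
CropA: 0.75·190 + 0.25·120 = 172.5
Highest Hurwicz score = 345 → CropB.

CropB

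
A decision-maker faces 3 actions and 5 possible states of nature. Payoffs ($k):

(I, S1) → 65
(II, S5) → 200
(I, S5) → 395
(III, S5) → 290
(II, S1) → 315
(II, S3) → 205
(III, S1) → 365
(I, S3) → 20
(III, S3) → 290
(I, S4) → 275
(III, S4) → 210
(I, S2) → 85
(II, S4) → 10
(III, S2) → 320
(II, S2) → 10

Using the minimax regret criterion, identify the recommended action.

III

Column bests: S1=365, S2=320, S3=290, S4=275, S5=395.
I regrets: 300, 235, 270, 0, 0 → max 300
II regrets: 50, 310, 85, 265, 195 → max 310
III regrets: 0, 0, 0, 65, 105 → max 105
Smallest max regret = 105 → III.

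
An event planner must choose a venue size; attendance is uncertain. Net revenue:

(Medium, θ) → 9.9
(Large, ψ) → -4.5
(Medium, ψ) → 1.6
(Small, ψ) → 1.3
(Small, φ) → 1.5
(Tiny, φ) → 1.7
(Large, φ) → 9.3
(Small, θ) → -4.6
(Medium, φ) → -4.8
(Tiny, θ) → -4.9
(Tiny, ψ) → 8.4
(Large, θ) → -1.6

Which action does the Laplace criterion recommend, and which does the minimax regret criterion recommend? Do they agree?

laplace → Medium; minimax regret → Large (disagree)

Row averages: Tiny=26/15, Small=-0.6, Medium=67/30, Large=16/15
Highest average = 67/30 → Medium.
Column bests: θ=9.9, φ=9.3, ψ=8.4.
Tiny regrets: 14.8, 7.6, 0.0 → max 14.8
Small regrets: 14.5, 7.8, 7.1 → max 14.5
Medium regrets: 0.0, 14.1, 6.8 → max 14.1
Large regrets: 11.5, 0.0, 12.9 → max 12.9
Smallest max regret = 12.9 → Large.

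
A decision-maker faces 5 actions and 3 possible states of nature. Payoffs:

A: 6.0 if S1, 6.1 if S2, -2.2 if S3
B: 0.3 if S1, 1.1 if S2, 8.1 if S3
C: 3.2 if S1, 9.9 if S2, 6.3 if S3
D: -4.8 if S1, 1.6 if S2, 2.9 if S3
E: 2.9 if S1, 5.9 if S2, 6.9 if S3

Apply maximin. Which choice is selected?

Row minima: A=-2.2, B=0.3, C=3.2, D=-4.8, E=2.9
Best worst-case = 3.2 → C.

C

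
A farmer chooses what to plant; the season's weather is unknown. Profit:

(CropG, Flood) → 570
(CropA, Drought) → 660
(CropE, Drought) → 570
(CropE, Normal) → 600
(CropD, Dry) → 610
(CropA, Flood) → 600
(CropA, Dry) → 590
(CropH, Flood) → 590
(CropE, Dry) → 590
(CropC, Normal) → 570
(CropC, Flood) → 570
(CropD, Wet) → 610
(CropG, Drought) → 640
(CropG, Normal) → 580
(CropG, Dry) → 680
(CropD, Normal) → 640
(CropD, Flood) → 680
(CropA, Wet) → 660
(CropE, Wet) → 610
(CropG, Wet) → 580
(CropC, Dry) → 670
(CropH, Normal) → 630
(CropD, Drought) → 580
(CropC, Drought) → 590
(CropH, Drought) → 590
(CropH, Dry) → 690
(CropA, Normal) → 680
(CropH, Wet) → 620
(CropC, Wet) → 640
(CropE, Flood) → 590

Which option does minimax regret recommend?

CropD

Column bests: Drought=660, Dry=690, Normal=680, Wet=660, Flood=680.
CropH regrets: 70, 0, 50, 40, 90 → max 90
CropE regrets: 90, 100, 80, 50, 90 → max 100
CropC regrets: 70, 20, 110, 20, 110 → max 110
CropD regrets: 80, 80, 40, 50, 0 → max 80
CropA regrets: 0, 100, 0, 0, 80 → max 100
CropG regrets: 20, 10, 100, 80, 110 → max 110
Smallest max regret = 80 → CropD.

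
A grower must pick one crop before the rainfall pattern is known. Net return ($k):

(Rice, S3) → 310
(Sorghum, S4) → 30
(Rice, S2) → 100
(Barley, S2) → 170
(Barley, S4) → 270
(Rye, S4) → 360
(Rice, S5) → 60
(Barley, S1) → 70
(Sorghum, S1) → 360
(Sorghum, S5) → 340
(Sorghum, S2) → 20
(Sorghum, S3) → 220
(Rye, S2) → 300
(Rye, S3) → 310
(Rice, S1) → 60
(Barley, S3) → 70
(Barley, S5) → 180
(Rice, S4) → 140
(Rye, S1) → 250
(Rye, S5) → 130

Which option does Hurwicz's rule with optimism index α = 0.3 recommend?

Rye

Rice: 0.3·310 + 0.7·60 = 135
Barley: 0.3·270 + 0.7·70 = 130
Rye: 0.3·360 + 0.7·130 = 199
Sorghum: 0.3·360 + 0.7·20 = 122
Highest Hurwicz score = 199 → Rye.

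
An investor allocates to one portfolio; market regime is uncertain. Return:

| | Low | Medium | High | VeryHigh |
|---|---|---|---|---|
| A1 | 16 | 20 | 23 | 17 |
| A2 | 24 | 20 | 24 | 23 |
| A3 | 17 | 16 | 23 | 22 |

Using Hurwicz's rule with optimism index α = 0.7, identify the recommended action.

A1: 0.7·23 + 0.3·16 = 20.9
A2: 0.7·24 + 0.3·20 = 22.8
A3: 0.7·23 + 0.3·16 = 20.9
Highest Hurwicz score = 22.8 → A2.

A2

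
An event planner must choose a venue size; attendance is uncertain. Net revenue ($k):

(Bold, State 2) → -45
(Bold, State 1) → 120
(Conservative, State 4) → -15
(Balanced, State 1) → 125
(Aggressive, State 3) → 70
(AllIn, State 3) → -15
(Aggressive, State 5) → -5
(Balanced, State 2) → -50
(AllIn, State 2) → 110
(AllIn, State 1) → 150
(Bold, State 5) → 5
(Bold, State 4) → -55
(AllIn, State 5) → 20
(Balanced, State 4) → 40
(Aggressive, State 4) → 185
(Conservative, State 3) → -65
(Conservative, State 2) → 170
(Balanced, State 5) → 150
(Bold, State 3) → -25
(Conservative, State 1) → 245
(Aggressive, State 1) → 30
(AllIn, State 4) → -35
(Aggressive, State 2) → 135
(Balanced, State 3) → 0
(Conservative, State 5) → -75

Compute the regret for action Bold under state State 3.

95

Best payoff under State 3 is 70.
Regret = 70 − (-25) = 95.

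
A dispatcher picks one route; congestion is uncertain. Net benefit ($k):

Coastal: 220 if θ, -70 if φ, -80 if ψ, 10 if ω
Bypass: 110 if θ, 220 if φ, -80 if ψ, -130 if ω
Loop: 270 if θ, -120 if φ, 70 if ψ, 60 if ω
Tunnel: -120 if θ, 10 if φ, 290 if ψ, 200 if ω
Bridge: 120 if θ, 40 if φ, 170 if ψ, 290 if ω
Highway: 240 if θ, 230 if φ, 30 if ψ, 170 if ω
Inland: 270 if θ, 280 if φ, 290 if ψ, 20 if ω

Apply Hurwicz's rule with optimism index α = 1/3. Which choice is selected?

Coastal: 1/3·220 + 2/3·(-80) = 20
Bypass: 1/3·220 + 2/3·(-130) = -40/3
Loop: 1/3·270 + 2/3·(-120) = 10
Tunnel: 1/3·290 + 2/3·(-120) = 50/3
Bridge: 1/3·290 + 2/3·40 = 370/3
Highway: 1/3·240 + 2/3·30 = 100
Inland: 1/3·290 + 2/3·20 = 110
Highest Hurwicz score = 370/3 → Bridge.

Bridge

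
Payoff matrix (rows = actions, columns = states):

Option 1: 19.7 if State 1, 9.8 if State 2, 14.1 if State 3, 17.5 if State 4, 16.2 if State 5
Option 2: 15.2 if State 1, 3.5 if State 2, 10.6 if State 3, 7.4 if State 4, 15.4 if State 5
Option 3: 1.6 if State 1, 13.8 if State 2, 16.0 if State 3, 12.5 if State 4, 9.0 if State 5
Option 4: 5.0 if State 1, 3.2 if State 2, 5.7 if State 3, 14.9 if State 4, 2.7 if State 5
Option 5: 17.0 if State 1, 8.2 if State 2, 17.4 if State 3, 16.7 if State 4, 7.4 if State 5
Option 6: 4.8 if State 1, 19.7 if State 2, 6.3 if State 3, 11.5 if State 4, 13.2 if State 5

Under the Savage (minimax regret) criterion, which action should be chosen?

Option 1

Column bests: State 1=19.7, State 2=19.7, State 3=17.4, State 4=17.5, State 5=16.2.
Option 1 regrets: 0.0, 9.9, 3.3, 0.0, 0.0 → max 9.9
Option 2 regrets: 4.5, 16.2, 6.8, 10.1, 0.8 → max 16.2
Option 3 regrets: 18.1, 5.9, 1.4, 5.0, 7.2 → max 18.1
Option 4 regrets: 14.7, 16.5, 11.7, 2.6, 13.5 → max 16.5
Option 5 regrets: 2.7, 11.5, 0.0, 0.8, 8.8 → max 11.5
Option 6 regrets: 14.9, 0.0, 11.1, 6.0, 3.0 → max 14.9
Smallest max regret = 9.9 → Option 1.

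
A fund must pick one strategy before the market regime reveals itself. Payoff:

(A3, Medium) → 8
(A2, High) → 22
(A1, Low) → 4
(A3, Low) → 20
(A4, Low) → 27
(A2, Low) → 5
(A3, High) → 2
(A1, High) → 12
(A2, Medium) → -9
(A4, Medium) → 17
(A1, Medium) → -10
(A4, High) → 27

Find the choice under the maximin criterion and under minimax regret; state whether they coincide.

maximin → A4; minimax regret → A4 (agree)

Row minima: A1=-10, A2=-9, A3=2, A4=17
Best worst-case = 17 → A4.
Column bests: Low=27, Medium=17, High=27.
A1 regrets: 23, 27, 15 → max 27
A2 regrets: 22, 26, 5 → max 26
A3 regrets: 7, 9, 25 → max 25
A4 regrets: 0, 0, 0 → max 0
Smallest max regret = 0 → A4.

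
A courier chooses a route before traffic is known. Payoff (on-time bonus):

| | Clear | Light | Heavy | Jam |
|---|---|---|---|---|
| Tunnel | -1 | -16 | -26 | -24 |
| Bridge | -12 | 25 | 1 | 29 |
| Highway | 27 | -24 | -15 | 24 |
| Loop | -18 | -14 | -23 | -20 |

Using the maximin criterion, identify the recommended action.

Bridge

Row minima: Tunnel=-26, Bridge=-12, Highway=-24, Loop=-23
Best worst-case = -12 → Bridge.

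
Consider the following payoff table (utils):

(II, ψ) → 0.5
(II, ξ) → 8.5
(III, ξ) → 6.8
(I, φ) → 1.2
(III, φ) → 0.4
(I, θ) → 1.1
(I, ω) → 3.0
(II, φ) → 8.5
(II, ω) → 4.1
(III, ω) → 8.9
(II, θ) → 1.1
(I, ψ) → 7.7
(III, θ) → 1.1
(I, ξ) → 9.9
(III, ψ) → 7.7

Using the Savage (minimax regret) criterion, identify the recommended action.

II

Column bests: θ=1.1, φ=8.5, ψ=7.7, ω=8.9, ξ=9.9.
I regrets: 0.0, 7.3, 0.0, 5.9, 0.0 → max 7.3
II regrets: 0.0, 0.0, 7.2, 4.8, 1.4 → max 7.2
III regrets: 0.0, 8.1, 0.0, 0.0, 3.1 → max 8.1
Smallest max regret = 7.2 → II.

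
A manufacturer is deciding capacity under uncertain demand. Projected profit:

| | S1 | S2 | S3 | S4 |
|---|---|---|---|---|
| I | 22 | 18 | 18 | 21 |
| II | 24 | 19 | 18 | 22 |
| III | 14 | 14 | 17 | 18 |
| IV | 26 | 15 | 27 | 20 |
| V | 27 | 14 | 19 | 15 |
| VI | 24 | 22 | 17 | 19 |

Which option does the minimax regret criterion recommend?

Column bests: S1=27, S2=22, S3=27, S4=22.
I regrets: 5, 4, 9, 1 → max 9
II regrets: 3, 3, 9, 0 → max 9
III regrets: 13, 8, 10, 4 → max 13
IV regrets: 1, 7, 0, 2 → max 7
V regrets: 0, 8, 8, 7 → max 8
VI regrets: 3, 0, 10, 3 → max 10
Smallest max regret = 7 → IV.

IV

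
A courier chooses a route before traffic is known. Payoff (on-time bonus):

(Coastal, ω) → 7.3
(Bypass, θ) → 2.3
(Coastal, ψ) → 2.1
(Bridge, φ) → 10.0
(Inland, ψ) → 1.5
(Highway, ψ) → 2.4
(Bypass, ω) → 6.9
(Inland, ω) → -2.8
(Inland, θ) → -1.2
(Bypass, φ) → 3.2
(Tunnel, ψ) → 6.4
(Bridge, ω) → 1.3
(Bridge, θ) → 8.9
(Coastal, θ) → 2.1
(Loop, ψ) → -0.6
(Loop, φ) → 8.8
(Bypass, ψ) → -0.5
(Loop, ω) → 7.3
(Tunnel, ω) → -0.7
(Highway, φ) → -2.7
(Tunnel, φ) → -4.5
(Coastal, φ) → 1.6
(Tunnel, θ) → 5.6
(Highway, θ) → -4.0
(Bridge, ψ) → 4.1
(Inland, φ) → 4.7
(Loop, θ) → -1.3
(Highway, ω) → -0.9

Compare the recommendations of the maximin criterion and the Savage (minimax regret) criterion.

maximin → Coastal; minimax regret → Bridge (disagree)

Row minima: Bridge=1.3, Highway=-4.0, Tunnel=-4.5, Loop=-1.3, Bypass=-0.5, Coastal=1.6, Inland=-2.8
Best worst-case = 1.6 → Coastal.
Column bests: θ=8.9, φ=10.0, ψ=6.4, ω=7.3.
Bridge regrets: 0.0, 0.0, 2.3, 6.0 → max 6.0
Highway regrets: 12.9, 12.7, 4.0, 8.2 → max 12.9
Tunnel regrets: 3.3, 14.5, 0.0, 8.0 → max 14.5
Loop regrets: 10.2, 1.2, 7.0, 0.0 → max 10.2
Bypass regrets: 6.6, 6.8, 6.9, 0.4 → max 6.9
Coastal regrets: 6.8, 8.4, 4.3, 0.0 → max 8.4
Inland regrets: 10.1, 5.3, 4.9, 10.1 → max 10.1
Smallest max regret = 6.0 → Bridge.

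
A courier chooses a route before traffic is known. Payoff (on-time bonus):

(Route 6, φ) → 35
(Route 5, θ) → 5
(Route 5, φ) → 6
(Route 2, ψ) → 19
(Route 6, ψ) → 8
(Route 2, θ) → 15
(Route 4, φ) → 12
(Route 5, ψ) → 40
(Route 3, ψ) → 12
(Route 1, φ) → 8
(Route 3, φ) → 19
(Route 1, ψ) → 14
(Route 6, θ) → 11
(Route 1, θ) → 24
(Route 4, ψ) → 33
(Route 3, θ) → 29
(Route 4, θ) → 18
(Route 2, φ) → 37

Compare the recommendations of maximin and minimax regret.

maximin → Route 2; minimax regret → Route 2 (agree)

Row minima: Route 1=8, Route 2=15, Route 3=12, Route 4=12, Route 5=5, Route 6=8
Best worst-case = 15 → Route 2.
Column bests: θ=29, φ=37, ψ=40.
Route 1 regrets: 5, 29, 26 → max 29
Route 2 regrets: 14, 0, 21 → max 21
Route 3 regrets: 0, 18, 28 → max 28
Route 4 regrets: 11, 25, 7 → max 25
Route 5 regrets: 24, 31, 0 → max 31
Route 6 regrets: 18, 2, 32 → max 32
Smallest max regret = 21 → Route 2.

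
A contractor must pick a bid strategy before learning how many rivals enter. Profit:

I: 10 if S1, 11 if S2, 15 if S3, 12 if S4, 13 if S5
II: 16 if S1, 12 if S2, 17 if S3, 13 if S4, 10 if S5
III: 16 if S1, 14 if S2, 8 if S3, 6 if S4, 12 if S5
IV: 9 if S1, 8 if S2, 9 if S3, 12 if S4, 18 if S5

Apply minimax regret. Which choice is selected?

I

Column bests: S1=16, S2=14, S3=17, S4=13, S5=18.
I regrets: 6, 3, 2, 1, 5 → max 6
II regrets: 0, 2, 0, 0, 8 → max 8
III regrets: 0, 0, 9, 7, 6 → max 9
IV regrets: 7, 6, 8, 1, 0 → max 8
Smallest max regret = 6 → I.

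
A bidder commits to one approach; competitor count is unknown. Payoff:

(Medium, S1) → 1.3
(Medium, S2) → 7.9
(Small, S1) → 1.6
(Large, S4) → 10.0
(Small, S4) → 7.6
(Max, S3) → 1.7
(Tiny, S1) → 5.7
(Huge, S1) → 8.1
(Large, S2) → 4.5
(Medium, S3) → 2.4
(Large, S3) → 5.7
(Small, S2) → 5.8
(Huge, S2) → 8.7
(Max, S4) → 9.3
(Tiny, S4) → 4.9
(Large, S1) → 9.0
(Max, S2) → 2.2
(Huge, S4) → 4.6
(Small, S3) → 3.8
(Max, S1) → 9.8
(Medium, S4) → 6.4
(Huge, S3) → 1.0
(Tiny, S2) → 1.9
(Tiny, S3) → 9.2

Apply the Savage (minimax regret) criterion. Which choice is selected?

Large

Column bests: S1=9.8, S2=8.7, S3=9.2, S4=10.0.
Tiny regrets: 4.1, 6.8, 0.0, 5.1 → max 6.8
Small regrets: 8.2, 2.9, 5.4, 2.4 → max 8.2
Medium regrets: 8.5, 0.8, 6.8, 3.6 → max 8.5
Large regrets: 0.8, 4.2, 3.5, 0.0 → max 4.2
Huge regrets: 1.7, 0.0, 8.2, 5.4 → max 8.2
Max regrets: 0.0, 6.5, 7.5, 0.7 → max 7.5
Smallest max regret = 4.2 → Large.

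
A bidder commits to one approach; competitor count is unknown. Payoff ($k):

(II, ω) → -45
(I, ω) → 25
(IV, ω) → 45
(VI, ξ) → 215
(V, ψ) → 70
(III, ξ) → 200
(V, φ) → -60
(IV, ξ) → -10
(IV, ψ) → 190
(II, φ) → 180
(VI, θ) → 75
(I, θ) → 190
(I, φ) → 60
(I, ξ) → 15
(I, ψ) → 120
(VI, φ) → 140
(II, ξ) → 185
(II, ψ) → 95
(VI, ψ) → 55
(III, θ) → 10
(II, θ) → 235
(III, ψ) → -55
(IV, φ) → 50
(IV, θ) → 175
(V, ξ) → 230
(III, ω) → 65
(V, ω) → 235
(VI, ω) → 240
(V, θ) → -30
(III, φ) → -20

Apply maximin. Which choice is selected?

Row minima: I=15, II=-45, III=-55, IV=-10, V=-60, VI=55
Best worst-case = 55 → VI.

VI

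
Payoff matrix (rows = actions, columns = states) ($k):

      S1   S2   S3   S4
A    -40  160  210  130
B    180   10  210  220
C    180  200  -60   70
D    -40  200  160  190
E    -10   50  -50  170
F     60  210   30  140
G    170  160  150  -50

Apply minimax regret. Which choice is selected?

Column bests: S1=180, S2=210, S3=210, S4=220.
A regrets: 220, 50, 0, 90 → max 220
B regrets: 0, 200, 0, 0 → max 200
C regrets: 0, 10, 270, 150 → max 270
D regrets: 220, 10, 50, 30 → max 220
E regrets: 190, 160, 260, 50 → max 260
F regrets: 120, 0, 180, 80 → max 180
G regrets: 10, 50, 60, 270 → max 270
Smallest max regret = 180 → F.

F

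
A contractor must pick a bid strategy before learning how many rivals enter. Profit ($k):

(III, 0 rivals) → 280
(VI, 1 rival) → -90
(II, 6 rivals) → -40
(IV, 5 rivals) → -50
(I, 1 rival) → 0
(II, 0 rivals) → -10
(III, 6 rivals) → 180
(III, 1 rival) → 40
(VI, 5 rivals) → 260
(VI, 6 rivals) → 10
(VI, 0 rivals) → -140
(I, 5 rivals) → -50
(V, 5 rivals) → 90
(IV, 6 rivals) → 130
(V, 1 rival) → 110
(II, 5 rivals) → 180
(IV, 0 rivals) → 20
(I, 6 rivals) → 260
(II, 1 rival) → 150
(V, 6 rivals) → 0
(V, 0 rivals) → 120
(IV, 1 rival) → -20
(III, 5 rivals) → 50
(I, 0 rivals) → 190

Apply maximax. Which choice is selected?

III

Row maxima: I=260, II=180, III=280, IV=130, V=120, VI=260
Best best-case = 280 → III.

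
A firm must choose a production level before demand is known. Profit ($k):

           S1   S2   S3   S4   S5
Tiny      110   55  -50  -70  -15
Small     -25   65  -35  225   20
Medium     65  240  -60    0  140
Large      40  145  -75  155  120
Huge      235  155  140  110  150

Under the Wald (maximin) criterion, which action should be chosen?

Huge

Row minima: Tiny=-70, Small=-35, Medium=-60, Large=-75, Huge=110
Best worst-case = 110 → Huge.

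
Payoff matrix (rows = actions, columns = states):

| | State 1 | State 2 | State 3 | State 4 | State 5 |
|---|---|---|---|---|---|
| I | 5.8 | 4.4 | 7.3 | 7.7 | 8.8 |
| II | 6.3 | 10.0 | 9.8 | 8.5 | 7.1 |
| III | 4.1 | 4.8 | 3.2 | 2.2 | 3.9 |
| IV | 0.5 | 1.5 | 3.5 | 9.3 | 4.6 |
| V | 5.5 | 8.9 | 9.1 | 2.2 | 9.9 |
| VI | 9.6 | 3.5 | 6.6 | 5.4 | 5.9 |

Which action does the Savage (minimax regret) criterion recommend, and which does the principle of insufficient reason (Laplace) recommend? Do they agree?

minimax regret → II; laplace → II (agree)

Column bests: State 1=9.6, State 2=10.0, State 3=9.8, State 4=9.3, State 5=9.9.
I regrets: 3.8, 5.6, 2.5, 1.6, 1.1 → max 5.6
II regrets: 3.3, 0.0, 0.0, 0.8, 2.8 → max 3.3
III regrets: 5.5, 5.2, 6.6, 7.1, 6.0 → max 7.1
IV regrets: 9.1, 8.5, 6.3, 0.0, 5.3 → max 9.1
V regrets: 4.1, 1.1, 0.7, 7.1, 0.0 → max 7.1
VI regrets: 0.0, 6.5, 3.2, 3.9, 4.0 → max 6.5
Smallest max regret = 3.3 → II.
Row averages: I=6.8, II=8.34, III=3.64, IV=3.88, V=7.12, VI=6.2
Highest average = 8.34 → II.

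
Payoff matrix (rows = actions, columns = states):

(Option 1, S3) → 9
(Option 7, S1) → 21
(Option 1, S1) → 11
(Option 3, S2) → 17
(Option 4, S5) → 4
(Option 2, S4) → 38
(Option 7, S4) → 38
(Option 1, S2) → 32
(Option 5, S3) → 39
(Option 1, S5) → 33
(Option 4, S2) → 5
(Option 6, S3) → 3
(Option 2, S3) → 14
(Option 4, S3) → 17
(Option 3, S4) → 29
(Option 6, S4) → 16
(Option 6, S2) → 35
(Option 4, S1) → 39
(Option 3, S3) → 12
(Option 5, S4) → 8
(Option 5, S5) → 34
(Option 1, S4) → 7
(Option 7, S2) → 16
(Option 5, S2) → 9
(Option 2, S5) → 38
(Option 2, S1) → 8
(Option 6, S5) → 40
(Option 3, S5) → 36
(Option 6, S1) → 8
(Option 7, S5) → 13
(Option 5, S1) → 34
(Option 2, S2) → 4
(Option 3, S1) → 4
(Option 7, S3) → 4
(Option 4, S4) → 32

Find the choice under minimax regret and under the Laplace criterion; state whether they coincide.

minimax regret → Option 5; laplace → Option 5 (agree)

Column bests: S1=39, S2=35, S3=39, S4=38, S5=40.
Option 1 regrets: 28, 3, 30, 31, 7 → max 31
Option 2 regrets: 31, 31, 25, 0, 2 → max 31
Option 3 regrets: 35, 18, 27, 9, 4 → max 35
Option 4 regrets: 0, 30, 22, 6, 36 → max 36
Option 5 regrets: 5, 26, 0, 30, 6 → max 30
Option 6 regrets: 31, 0, 36, 22, 0 → max 36
Option 7 regrets: 18, 19, 35, 0, 27 → max 35
Smallest max regret = 30 → Option 5.
Row averages: Option 1=18.4, Option 2=20.4, Option 3=19.6, Option 4=19.4, Option 5=24.8, Option 6=20.4, Option 7=18.4
Highest average = 24.8 → Option 5.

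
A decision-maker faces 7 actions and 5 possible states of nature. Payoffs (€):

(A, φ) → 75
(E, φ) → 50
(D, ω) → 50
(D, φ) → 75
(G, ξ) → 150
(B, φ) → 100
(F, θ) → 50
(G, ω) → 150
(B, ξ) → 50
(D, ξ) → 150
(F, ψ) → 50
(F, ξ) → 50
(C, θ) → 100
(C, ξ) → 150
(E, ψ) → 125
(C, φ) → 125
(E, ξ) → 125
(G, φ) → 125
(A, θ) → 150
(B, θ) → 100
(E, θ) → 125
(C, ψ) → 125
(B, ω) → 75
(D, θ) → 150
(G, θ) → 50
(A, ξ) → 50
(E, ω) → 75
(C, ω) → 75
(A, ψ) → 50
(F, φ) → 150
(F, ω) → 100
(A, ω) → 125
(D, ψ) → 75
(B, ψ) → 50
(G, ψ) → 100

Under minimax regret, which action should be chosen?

Column bests: θ=150, φ=150, ψ=125, ω=150, ξ=150.
A regrets: 0, 75, 75, 25, 100 → max 100
B regrets: 50, 50, 75, 75, 100 → max 100
C regrets: 50, 25, 0, 75, 0 → max 75
D regrets: 0, 75, 50, 100, 0 → max 100
E regrets: 25, 100, 0, 75, 25 → max 100
F regrets: 100, 0, 75, 50, 100 → max 100
G regrets: 100, 25, 25, 0, 0 → max 100
Smallest max regret = 75 → C.

C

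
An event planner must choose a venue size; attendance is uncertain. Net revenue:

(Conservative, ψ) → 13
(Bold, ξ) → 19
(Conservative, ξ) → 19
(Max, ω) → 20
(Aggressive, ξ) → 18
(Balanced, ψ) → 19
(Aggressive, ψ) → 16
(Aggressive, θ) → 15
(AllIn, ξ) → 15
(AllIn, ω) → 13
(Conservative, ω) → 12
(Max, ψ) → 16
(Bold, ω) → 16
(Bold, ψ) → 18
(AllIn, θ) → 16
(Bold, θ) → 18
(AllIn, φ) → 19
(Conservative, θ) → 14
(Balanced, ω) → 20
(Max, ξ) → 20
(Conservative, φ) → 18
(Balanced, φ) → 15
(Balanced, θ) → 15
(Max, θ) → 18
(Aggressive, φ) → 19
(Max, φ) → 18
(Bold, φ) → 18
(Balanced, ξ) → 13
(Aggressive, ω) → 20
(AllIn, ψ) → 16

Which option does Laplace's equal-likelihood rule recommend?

Row averages: Conservative=15.2, Balanced=16.4, Aggressive=17.6, Bold=17.8, AllIn=15.8, Max=18.4
Highest average = 18.4 → Max.

Max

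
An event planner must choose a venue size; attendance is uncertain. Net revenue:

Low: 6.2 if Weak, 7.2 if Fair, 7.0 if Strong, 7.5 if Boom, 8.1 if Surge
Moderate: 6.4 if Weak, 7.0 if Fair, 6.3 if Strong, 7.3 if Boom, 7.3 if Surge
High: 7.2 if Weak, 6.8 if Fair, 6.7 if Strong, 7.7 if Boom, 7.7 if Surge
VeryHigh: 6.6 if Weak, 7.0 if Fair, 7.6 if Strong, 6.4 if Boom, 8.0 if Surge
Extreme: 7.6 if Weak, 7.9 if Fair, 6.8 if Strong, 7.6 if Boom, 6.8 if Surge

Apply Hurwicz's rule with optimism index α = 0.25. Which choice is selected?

Low: 0.25·8.1 + 0.75·6.2 = 6.675
Moderate: 0.25·7.3 + 0.75·6.3 = 6.55
High: 0.25·7.7 + 0.75·6.7 = 6.95
VeryHigh: 0.25·8.0 + 0.75·6.4 = 6.8
Extreme: 0.25·7.9 + 0.75·6.8 = 7.075
Highest Hurwicz score = 7.075 → Extreme.

Extreme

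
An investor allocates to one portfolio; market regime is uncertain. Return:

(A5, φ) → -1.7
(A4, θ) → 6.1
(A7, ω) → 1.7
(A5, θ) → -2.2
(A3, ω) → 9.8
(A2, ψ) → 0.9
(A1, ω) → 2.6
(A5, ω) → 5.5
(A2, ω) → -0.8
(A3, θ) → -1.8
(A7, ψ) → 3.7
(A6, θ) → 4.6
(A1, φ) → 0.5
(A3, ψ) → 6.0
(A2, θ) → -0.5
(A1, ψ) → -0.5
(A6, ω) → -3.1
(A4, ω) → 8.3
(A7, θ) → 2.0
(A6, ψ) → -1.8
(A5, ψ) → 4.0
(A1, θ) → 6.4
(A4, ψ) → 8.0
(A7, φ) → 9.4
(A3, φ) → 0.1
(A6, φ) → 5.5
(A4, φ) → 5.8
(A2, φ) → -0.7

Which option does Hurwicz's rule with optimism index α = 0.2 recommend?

A4

A1: 0.2·6.4 + 0.8·(-0.5) = 0.88
A2: 0.2·0.9 + 0.8·(-0.8) = -0.46
A3: 0.2·9.8 + 0.8·(-1.8) = 0.52
A4: 0.2·8.3 + 0.8·5.8 = 6.3
A5: 0.2·5.5 + 0.8·(-2.2) = -0.66
A6: 0.2·5.5 + 0.8·(-3.1) = -1.38
A7: 0.2·9.4 + 0.8·1.7 = 3.24
Highest Hurwicz score = 6.3 → A4.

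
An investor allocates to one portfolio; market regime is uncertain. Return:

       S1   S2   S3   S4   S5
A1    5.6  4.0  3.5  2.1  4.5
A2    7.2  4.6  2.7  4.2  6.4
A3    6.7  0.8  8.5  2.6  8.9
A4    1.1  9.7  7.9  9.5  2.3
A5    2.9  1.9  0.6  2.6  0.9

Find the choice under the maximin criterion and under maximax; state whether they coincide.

Row minima: A1=2.1, A2=2.7, A3=0.8, A4=1.1, A5=0.6
Best worst-case = 2.7 → A2.
Row maxima: A1=5.6, A2=7.2, A3=8.9, A4=9.7, A5=2.9
Best best-case = 9.7 → A4.

maximin → A2; maximax → A4 (disagree)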